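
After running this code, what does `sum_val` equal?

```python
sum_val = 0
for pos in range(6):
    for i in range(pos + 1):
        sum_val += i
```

Let's trace through this code step by step.

Initialize: sum_val = 0
Entering loop: for pos in range(6):

After execution: sum_val = 35
35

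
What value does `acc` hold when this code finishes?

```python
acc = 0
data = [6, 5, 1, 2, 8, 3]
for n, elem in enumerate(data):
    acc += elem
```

Let's trace through this code step by step.

Initialize: acc = 0
Initialize: data = [6, 5, 1, 2, 8, 3]
Entering loop: for n, elem in enumerate(data):

After execution: acc = 25
25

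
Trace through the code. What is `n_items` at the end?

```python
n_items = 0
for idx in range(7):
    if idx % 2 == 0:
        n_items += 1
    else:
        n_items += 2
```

Let's trace through this code step by step.

Initialize: n_items = 0
Entering loop: for idx in range(7):

After execution: n_items = 10
10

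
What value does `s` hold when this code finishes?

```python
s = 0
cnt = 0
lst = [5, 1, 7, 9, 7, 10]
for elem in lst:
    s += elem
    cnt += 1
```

Let's trace through this code step by step.

Initialize: s = 0
Initialize: cnt = 0
Initialize: lst = [5, 1, 7, 9, 7, 10]
Entering loop: for elem in lst:

After execution: s = 39
39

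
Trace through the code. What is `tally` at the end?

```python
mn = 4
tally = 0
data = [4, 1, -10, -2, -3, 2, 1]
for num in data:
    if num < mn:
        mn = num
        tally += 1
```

Let's trace through this code step by step.

Initialize: mn = 4
Initialize: tally = 0
Initialize: data = [4, 1, -10, -2, -3, 2, 1]
Entering loop: for num in data:

After execution: tally = 2
2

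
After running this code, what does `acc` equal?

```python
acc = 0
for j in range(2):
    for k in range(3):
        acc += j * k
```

Let's trace through this code step by step.

Initialize: acc = 0
Entering loop: for j in range(2):

After execution: acc = 3
3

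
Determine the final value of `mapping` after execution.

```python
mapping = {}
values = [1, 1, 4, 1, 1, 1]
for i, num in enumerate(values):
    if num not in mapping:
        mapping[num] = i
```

Let's trace through this code step by step.

Initialize: mapping = {}
Initialize: values = [1, 1, 4, 1, 1, 1]
Entering loop: for i, num in enumerate(values):

After execution: mapping = {1: 0, 4: 2}
{1: 0, 4: 2}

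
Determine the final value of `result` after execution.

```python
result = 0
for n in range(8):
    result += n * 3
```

Let's trace through this code step by step.

Initialize: result = 0
Entering loop: for n in range(8):

After execution: result = 84
84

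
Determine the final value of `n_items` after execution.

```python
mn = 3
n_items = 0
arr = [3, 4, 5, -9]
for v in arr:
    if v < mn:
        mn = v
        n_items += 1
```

Let's trace through this code step by step.

Initialize: mn = 3
Initialize: n_items = 0
Initialize: arr = [3, 4, 5, -9]
Entering loop: for v in arr:

After execution: n_items = 1
1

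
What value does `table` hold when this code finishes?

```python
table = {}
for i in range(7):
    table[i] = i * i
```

Let's trace through this code step by step.

Initialize: table = {}
Entering loop: for i in range(7):

After execution: table = {0: 0, 1: 1, 2: 4, 3: 9, 4: 16, 5: 25, 6: 36}
{0: 0, 1: 1, 2: 4, 3: 9, 4: 16, 5: 25, 6: 36}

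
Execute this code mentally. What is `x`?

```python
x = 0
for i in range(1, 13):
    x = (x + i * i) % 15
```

Let's trace through this code step by step.

Initialize: x = 0
Entering loop: for i in range(1, 13):

After execution: x = 5
5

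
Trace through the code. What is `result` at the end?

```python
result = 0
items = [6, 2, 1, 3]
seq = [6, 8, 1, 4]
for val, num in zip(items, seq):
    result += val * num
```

Let's trace through this code step by step.

Initialize: result = 0
Initialize: items = [6, 2, 1, 3]
Initialize: seq = [6, 8, 1, 4]
Entering loop: for val, num in zip(items, seq):

After execution: result = 65
65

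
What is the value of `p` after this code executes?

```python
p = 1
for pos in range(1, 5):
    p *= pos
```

Let's trace through this code step by step.

Initialize: p = 1
Entering loop: for pos in range(1, 5):

After execution: p = 24
24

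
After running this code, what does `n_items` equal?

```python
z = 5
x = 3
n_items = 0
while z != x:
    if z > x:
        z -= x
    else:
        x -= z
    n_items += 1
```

Let's trace through this code step by step.

Initialize: z = 5
Initialize: x = 3
Initialize: n_items = 0
Entering loop: while z != x:

After execution: n_items = 3
3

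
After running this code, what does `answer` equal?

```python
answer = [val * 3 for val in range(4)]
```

Let's trace through this code step by step.

Initialize: answer = [val * 3 for val in range(4)]

After execution: answer = [0, 3, 6, 9]
[0, 3, 6, 9]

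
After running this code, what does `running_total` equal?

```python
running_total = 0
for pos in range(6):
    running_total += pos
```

Let's trace through this code step by step.

Initialize: running_total = 0
Entering loop: for pos in range(6):

After execution: running_total = 15
15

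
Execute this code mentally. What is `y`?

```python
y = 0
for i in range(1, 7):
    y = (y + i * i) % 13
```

Let's trace through this code step by step.

Initialize: y = 0
Entering loop: for i in range(1, 7):

After execution: y = 0
0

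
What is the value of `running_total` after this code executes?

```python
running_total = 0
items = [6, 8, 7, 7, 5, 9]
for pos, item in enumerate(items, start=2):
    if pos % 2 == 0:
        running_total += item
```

Let's trace through this code step by step.

Initialize: running_total = 0
Initialize: items = [6, 8, 7, 7, 5, 9]
Entering loop: for pos, item in enumerate(items, start=2):

After execution: running_total = 18
18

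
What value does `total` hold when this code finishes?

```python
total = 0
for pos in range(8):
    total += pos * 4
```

Let's trace through this code step by step.

Initialize: total = 0
Entering loop: for pos in range(8):

After execution: total = 112
112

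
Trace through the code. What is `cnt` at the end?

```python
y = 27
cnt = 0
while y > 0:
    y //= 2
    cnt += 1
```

Let's trace through this code step by step.

Initialize: y = 27
Initialize: cnt = 0
Entering loop: while y > 0:

After execution: cnt = 5
5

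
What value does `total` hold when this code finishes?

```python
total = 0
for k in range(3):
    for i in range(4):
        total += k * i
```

Let's trace through this code step by step.

Initialize: total = 0
Entering loop: for k in range(3):

After execution: total = 18
18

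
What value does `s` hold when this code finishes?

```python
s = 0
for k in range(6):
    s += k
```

Let's trace through this code step by step.

Initialize: s = 0
Entering loop: for k in range(6):

After execution: s = 15
15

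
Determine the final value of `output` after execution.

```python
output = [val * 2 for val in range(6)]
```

Let's trace through this code step by step.

Initialize: output = [val * 2 for val in range(6)]

After execution: output = [0, 2, 4, 6, 8, 10]
[0, 2, 4, 6, 8, 10]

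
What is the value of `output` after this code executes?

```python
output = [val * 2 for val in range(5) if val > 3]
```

Let's trace through this code step by step.

Initialize: output = [val * 2 for val in range(5) if val > 3]

After execution: output = [8]
[8]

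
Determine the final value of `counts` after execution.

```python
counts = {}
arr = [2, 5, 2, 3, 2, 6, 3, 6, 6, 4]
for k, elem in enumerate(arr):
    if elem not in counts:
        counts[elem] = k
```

Let's trace through this code step by step.

Initialize: counts = {}
Initialize: arr = [2, 5, 2, 3, 2, 6, 3, 6, 6, 4]
Entering loop: for k, elem in enumerate(arr):

After execution: counts = {2: 0, 5: 1, 3: 3, 6: 5, 4: 9}
{2: 0, 5: 1, 3: 3, 6: 5, 4: 9}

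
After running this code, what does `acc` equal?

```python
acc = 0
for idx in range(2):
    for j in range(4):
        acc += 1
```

Let's trace through this code step by step.

Initialize: acc = 0
Entering loop: for idx in range(2):

After execution: acc = 8
8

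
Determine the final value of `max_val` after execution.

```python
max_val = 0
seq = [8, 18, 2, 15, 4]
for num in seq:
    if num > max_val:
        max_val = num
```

Let's trace through this code step by step.

Initialize: max_val = 0
Initialize: seq = [8, 18, 2, 15, 4]
Entering loop: for num in seq:

After execution: max_val = 18
18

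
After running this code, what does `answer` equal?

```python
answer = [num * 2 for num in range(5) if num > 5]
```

Let's trace through this code step by step.

Initialize: answer = [num * 2 for num in range(5) if num > 5]

After execution: answer = []
[]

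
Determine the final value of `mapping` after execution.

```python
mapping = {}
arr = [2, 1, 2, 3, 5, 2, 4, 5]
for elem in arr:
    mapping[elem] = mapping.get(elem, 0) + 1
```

Let's trace through this code step by step.

Initialize: mapping = {}
Initialize: arr = [2, 1, 2, 3, 5, 2, 4, 5]
Entering loop: for elem in arr:

After execution: mapping = {2: 3, 1: 1, 3: 1, 5: 2, 4: 1}
{2: 3, 1: 1, 3: 1, 5: 2, 4: 1}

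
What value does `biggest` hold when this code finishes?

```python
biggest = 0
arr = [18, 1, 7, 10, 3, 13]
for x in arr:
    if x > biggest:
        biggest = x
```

Let's trace through this code step by step.

Initialize: biggest = 0
Initialize: arr = [18, 1, 7, 10, 3, 13]
Entering loop: for x in arr:

After execution: biggest = 18
18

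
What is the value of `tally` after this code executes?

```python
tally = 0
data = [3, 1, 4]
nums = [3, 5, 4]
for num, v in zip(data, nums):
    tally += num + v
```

Let's trace through this code step by step.

Initialize: tally = 0
Initialize: data = [3, 1, 4]
Initialize: nums = [3, 5, 4]
Entering loop: for num, v in zip(data, nums):

After execution: tally = 20
20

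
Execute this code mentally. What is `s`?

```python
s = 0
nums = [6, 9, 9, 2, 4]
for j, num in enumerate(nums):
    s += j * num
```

Let's trace through this code step by step.

Initialize: s = 0
Initialize: nums = [6, 9, 9, 2, 4]
Entering loop: for j, num in enumerate(nums):

After execution: s = 49
49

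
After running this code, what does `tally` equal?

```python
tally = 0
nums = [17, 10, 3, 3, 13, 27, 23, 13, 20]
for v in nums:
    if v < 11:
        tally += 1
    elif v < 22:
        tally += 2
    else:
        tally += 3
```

Let's trace through this code step by step.

Initialize: tally = 0
Initialize: nums = [17, 10, 3, 3, 13, 27, 23, 13, 20]
Entering loop: for v in nums:

After execution: tally = 17
17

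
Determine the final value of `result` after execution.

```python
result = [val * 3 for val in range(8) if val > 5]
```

Let's trace through this code step by step.

Initialize: result = [val * 3 for val in range(8) if val > 5]

After execution: result = [18, 21]
[18, 21]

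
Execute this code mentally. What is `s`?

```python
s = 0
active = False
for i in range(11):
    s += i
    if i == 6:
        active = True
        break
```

Let's trace through this code step by step.

Initialize: s = 0
Initialize: active = False
Entering loop: for i in range(11):

After execution: s = 21
21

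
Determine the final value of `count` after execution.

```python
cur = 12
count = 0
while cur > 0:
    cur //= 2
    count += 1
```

Let's trace through this code step by step.

Initialize: cur = 12
Initialize: count = 0
Entering loop: while cur > 0:

After execution: count = 4
4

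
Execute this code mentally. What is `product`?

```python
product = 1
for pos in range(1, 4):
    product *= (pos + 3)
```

Let's trace through this code step by step.

Initialize: product = 1
Entering loop: for pos in range(1, 4):

After execution: product = 120
120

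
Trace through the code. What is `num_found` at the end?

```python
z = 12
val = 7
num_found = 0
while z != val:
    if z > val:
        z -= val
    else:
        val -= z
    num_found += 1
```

Let's trace through this code step by step.

Initialize: z = 12
Initialize: val = 7
Initialize: num_found = 0
Entering loop: while z != val:

After execution: num_found = 5
5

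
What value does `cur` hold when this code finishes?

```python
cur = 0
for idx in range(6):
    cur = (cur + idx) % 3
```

Let's trace through this code step by step.

Initialize: cur = 0
Entering loop: for idx in range(6):

After execution: cur = 0
0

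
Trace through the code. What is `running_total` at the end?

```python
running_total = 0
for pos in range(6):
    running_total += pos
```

Let's trace through this code step by step.

Initialize: running_total = 0
Entering loop: for pos in range(6):

After execution: running_total = 15
15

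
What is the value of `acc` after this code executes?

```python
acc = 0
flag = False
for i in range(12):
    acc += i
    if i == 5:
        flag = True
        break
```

Let's trace through this code step by step.

Initialize: acc = 0
Initialize: flag = False
Entering loop: for i in range(12):

After execution: acc = 15
15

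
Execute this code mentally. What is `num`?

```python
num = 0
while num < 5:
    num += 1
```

Let's trace through this code step by step.

Initialize: num = 0
Entering loop: while num < 5:

After execution: num = 5
5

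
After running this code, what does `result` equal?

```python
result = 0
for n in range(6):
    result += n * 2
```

Let's trace through this code step by step.

Initialize: result = 0
Entering loop: for n in range(6):

After execution: result = 30
30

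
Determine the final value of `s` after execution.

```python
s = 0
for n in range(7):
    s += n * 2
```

Let's trace through this code step by step.

Initialize: s = 0
Entering loop: for n in range(7):

After execution: s = 42
42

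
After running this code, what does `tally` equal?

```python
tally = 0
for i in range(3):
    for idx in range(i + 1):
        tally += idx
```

Let's trace through this code step by step.

Initialize: tally = 0
Entering loop: for i in range(3):

After execution: tally = 4
4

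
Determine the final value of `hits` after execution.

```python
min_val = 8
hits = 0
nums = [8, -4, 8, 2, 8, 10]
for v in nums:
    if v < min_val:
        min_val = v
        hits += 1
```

Let's trace through this code step by step.

Initialize: min_val = 8
Initialize: hits = 0
Initialize: nums = [8, -4, 8, 2, 8, 10]
Entering loop: for v in nums:

After execution: hits = 1
1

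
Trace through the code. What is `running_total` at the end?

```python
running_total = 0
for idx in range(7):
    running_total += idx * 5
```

Let's trace through this code step by step.

Initialize: running_total = 0
Entering loop: for idx in range(7):

After execution: running_total = 105
105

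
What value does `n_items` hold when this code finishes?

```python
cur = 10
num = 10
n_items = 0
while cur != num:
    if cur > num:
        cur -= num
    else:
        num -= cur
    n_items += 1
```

Let's trace through this code step by step.

Initialize: cur = 10
Initialize: num = 10
Initialize: n_items = 0
Entering loop: while cur != num:

After execution: n_items = 0
0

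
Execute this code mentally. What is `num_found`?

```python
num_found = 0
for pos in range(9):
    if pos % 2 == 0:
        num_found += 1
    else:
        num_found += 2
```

Let's trace through this code step by step.

Initialize: num_found = 0
Entering loop: for pos in range(9):

After execution: num_found = 13
13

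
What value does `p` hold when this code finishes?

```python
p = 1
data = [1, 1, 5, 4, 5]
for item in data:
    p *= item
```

Let's trace through this code step by step.

Initialize: p = 1
Initialize: data = [1, 1, 5, 4, 5]
Entering loop: for item in data:

After execution: p = 100
100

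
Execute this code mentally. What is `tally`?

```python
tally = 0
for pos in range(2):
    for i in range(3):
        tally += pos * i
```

Let's trace through this code step by step.

Initialize: tally = 0
Entering loop: for pos in range(2):

After execution: tally = 3
3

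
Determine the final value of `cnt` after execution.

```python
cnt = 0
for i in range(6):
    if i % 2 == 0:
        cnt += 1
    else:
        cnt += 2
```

Let's trace through this code step by step.

Initialize: cnt = 0
Entering loop: for i in range(6):

After execution: cnt = 9
9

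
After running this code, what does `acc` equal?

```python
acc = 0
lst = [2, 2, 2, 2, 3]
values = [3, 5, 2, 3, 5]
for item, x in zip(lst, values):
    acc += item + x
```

Let's trace through this code step by step.

Initialize: acc = 0
Initialize: lst = [2, 2, 2, 2, 3]
Initialize: values = [3, 5, 2, 3, 5]
Entering loop: for item, x in zip(lst, values):

After execution: acc = 29
29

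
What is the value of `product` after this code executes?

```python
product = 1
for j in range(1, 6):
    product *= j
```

Let's trace through this code step by step.

Initialize: product = 1
Entering loop: for j in range(1, 6):

After execution: product = 120
120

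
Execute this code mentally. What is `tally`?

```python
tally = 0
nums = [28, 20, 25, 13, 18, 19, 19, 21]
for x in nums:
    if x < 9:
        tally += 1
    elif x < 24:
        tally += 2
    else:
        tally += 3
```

Let's trace through this code step by step.

Initialize: tally = 0
Initialize: nums = [28, 20, 25, 13, 18, 19, 19, 21]
Entering loop: for x in nums:

After execution: tally = 18
18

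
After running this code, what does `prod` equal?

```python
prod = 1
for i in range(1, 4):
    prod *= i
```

Let's trace through this code step by step.

Initialize: prod = 1
Entering loop: for i in range(1, 4):

After execution: prod = 6
6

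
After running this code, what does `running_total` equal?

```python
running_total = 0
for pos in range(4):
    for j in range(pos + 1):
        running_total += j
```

Let's trace through this code step by step.

Initialize: running_total = 0
Entering loop: for pos in range(4):

After execution: running_total = 10
10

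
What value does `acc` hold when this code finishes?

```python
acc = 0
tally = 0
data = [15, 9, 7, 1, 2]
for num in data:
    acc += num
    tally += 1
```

Let's trace through this code step by step.

Initialize: acc = 0
Initialize: tally = 0
Initialize: data = [15, 9, 7, 1, 2]
Entering loop: for num in data:

After execution: acc = 34
34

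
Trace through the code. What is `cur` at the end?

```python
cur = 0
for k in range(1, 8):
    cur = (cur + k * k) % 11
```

Let's trace through this code step by step.

Initialize: cur = 0
Entering loop: for k in range(1, 8):

After execution: cur = 8
8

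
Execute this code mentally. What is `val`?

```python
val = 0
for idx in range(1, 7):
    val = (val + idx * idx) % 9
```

Let's trace through this code step by step.

Initialize: val = 0
Entering loop: for idx in range(1, 7):

After execution: val = 1
1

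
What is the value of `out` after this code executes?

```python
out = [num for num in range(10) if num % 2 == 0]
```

Let's trace through this code step by step.

Initialize: out = [num for num in range(10) if num % 2 == 0]

After execution: out = [0, 2, 4, 6, 8]
[0, 2, 4, 6, 8]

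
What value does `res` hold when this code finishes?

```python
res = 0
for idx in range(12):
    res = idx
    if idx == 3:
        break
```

Let's trace through this code step by step.

Initialize: res = 0
Entering loop: for idx in range(12):

After execution: res = 3
3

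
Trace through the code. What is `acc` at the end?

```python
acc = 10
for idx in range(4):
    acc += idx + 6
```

Let's trace through this code step by step.

Initialize: acc = 10
Entering loop: for idx in range(4):

After execution: acc = 40
40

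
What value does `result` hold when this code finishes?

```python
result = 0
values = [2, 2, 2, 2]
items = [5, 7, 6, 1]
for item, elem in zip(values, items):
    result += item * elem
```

Let's trace through this code step by step.

Initialize: result = 0
Initialize: values = [2, 2, 2, 2]
Initialize: items = [5, 7, 6, 1]
Entering loop: for item, elem in zip(values, items):

After execution: result = 38
38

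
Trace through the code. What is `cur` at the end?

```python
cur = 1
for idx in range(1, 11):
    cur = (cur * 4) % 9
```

Let's trace through this code step by step.

Initialize: cur = 1
Entering loop: for idx in range(1, 11):

After execution: cur = 4
4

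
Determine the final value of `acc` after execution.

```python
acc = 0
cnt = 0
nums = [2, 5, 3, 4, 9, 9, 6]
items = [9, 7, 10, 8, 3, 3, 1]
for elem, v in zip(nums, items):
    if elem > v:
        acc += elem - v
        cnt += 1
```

Let's trace through this code step by step.

Initialize: acc = 0
Initialize: cnt = 0
Initialize: nums = [2, 5, 3, 4, 9, 9, 6]
Initialize: items = [9, 7, 10, 8, 3, 3, 1]
Entering loop: for elem, v in zip(nums, items):

After execution: acc = 17
17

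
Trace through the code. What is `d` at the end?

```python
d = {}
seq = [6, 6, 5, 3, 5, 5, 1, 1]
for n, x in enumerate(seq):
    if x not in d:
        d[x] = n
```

Let's trace through this code step by step.

Initialize: d = {}
Initialize: seq = [6, 6, 5, 3, 5, 5, 1, 1]
Entering loop: for n, x in enumerate(seq):

After execution: d = {6: 0, 5: 2, 3: 3, 1: 6}
{6: 0, 5: 2, 3: 3, 1: 6}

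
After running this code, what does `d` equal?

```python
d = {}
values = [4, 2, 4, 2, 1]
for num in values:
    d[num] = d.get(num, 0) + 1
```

Let's trace through this code step by step.

Initialize: d = {}
Initialize: values = [4, 2, 4, 2, 1]
Entering loop: for num in values:

After execution: d = {4: 2, 2: 2, 1: 1}
{4: 2, 2: 2, 1: 1}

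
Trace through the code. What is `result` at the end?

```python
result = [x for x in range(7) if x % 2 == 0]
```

Let's trace through this code step by step.

Initialize: result = [x for x in range(7) if x % 2 == 0]

After execution: result = [0, 2, 4, 6]
[0, 2, 4, 6]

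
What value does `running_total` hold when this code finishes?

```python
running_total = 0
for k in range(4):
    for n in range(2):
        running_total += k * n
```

Let's trace through this code step by step.

Initialize: running_total = 0
Entering loop: for k in range(4):

After execution: running_total = 6
6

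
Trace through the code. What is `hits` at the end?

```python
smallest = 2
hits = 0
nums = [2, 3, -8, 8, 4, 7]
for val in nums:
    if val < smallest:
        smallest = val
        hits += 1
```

Let's trace through this code step by step.

Initialize: smallest = 2
Initialize: hits = 0
Initialize: nums = [2, 3, -8, 8, 4, 7]
Entering loop: for val in nums:

After execution: hits = 1
1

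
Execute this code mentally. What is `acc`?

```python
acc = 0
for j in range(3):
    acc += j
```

Let's trace through this code step by step.

Initialize: acc = 0
Entering loop: for j in range(3):

After execution: acc = 3
3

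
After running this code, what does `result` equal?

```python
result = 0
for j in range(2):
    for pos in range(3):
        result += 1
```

Let's trace through this code step by step.

Initialize: result = 0
Entering loop: for j in range(2):

After execution: result = 6
6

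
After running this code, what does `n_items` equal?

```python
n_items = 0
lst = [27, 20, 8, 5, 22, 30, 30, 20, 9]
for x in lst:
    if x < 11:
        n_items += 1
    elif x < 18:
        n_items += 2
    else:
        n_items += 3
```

Let's trace through this code step by step.

Initialize: n_items = 0
Initialize: lst = [27, 20, 8, 5, 22, 30, 30, 20, 9]
Entering loop: for x in lst:

After execution: n_items = 21
21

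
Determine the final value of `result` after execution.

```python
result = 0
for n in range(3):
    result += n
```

Let's trace through this code step by step.

Initialize: result = 0
Entering loop: for n in range(3):

After execution: result = 3
3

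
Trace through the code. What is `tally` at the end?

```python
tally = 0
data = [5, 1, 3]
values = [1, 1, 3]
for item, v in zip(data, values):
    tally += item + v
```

Let's trace through this code step by step.

Initialize: tally = 0
Initialize: data = [5, 1, 3]
Initialize: values = [1, 1, 3]
Entering loop: for item, v in zip(data, values):

After execution: tally = 14
14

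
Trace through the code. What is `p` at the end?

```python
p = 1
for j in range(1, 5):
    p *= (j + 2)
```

Let's trace through this code step by step.

Initialize: p = 1
Entering loop: for j in range(1, 5):

After execution: p = 360
360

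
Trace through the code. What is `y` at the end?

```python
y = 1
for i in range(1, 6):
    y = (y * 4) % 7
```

Let's trace through this code step by step.

Initialize: y = 1
Entering loop: for i in range(1, 6):

After execution: y = 2
2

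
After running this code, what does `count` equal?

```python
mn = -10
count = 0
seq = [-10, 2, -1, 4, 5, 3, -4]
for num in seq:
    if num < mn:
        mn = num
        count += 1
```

Let's trace through this code step by step.

Initialize: mn = -10
Initialize: count = 0
Initialize: seq = [-10, 2, -1, 4, 5, 3, -4]
Entering loop: for num in seq:

After execution: count = 0
0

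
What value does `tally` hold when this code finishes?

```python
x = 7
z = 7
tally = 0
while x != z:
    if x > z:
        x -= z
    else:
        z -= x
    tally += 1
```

Let's trace through this code step by step.

Initialize: x = 7
Initialize: z = 7
Initialize: tally = 0
Entering loop: while x != z:

After execution: tally = 0
0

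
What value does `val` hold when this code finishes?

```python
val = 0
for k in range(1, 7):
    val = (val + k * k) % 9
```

Let's trace through this code step by step.

Initialize: val = 0
Entering loop: for k in range(1, 7):

After execution: val = 1
1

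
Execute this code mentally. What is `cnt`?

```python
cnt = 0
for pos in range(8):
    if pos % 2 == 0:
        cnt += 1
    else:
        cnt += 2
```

Let's trace through this code step by step.

Initialize: cnt = 0
Entering loop: for pos in range(8):

After execution: cnt = 12
12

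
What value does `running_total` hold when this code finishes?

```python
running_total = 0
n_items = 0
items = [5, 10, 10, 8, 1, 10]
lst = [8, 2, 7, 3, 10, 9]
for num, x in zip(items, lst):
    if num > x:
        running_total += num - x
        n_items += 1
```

Let's trace through this code step by step.

Initialize: running_total = 0
Initialize: n_items = 0
Initialize: items = [5, 10, 10, 8, 1, 10]
Initialize: lst = [8, 2, 7, 3, 10, 9]
Entering loop: for num, x in zip(items, lst):

After execution: running_total = 17
17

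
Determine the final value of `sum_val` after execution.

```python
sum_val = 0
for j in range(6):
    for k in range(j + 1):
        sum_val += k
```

Let's trace through this code step by step.

Initialize: sum_val = 0
Entering loop: for j in range(6):

After execution: sum_val = 35
35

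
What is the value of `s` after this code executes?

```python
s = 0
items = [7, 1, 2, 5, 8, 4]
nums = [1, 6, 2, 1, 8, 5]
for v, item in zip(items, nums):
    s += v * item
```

Let's trace through this code step by step.

Initialize: s = 0
Initialize: items = [7, 1, 2, 5, 8, 4]
Initialize: nums = [1, 6, 2, 1, 8, 5]
Entering loop: for v, item in zip(items, nums):

After execution: s = 106
106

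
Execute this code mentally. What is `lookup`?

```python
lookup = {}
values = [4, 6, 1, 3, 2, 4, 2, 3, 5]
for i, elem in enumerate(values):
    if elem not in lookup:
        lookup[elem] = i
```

Let's trace through this code step by step.

Initialize: lookup = {}
Initialize: values = [4, 6, 1, 3, 2, 4, 2, 3, 5]
Entering loop: for i, elem in enumerate(values):

After execution: lookup = {4: 0, 6: 1, 1: 2, 3: 3, 2: 4, 5: 8}
{4: 0, 6: 1, 1: 2, 3: 3, 2: 4, 5: 8}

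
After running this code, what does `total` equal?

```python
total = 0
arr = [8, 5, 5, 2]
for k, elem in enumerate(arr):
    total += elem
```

Let's trace through this code step by step.

Initialize: total = 0
Initialize: arr = [8, 5, 5, 2]
Entering loop: for k, elem in enumerate(arr):

After execution: total = 20
20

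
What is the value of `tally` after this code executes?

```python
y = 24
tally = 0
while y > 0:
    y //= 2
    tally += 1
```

Let's trace through this code step by step.

Initialize: y = 24
Initialize: tally = 0
Entering loop: while y > 0:

After execution: tally = 5
5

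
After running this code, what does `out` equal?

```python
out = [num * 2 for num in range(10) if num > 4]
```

Let's trace through this code step by step.

Initialize: out = [num * 2 for num in range(10) if num > 4]

After execution: out = [10, 12, 14, 16, 18]
[10, 12, 14, 16, 18]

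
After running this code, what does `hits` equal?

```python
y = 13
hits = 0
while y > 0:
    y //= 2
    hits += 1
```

Let's trace through this code step by step.

Initialize: y = 13
Initialize: hits = 0
Entering loop: while y > 0:

After execution: hits = 4
4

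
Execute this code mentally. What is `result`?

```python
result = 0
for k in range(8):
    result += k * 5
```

Let's trace through this code step by step.

Initialize: result = 0
Entering loop: for k in range(8):

After execution: result = 140
140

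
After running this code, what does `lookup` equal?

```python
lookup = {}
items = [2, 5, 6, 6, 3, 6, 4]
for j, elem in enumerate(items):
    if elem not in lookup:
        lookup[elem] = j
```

Let's trace through this code step by step.

Initialize: lookup = {}
Initialize: items = [2, 5, 6, 6, 3, 6, 4]
Entering loop: for j, elem in enumerate(items):

After execution: lookup = {2: 0, 5: 1, 6: 2, 3: 4, 4: 6}
{2: 0, 5: 1, 6: 2, 3: 4, 4: 6}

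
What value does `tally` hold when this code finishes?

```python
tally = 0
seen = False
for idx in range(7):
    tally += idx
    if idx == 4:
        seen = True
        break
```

Let's trace through this code step by step.

Initialize: tally = 0
Initialize: seen = False
Entering loop: for idx in range(7):

After execution: tally = 10
10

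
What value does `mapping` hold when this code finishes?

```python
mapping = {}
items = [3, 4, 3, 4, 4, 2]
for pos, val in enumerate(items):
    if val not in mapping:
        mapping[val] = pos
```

Let's trace through this code step by step.

Initialize: mapping = {}
Initialize: items = [3, 4, 3, 4, 4, 2]
Entering loop: for pos, val in enumerate(items):

After execution: mapping = {3: 0, 4: 1, 2: 5}
{3: 0, 4: 1, 2: 5}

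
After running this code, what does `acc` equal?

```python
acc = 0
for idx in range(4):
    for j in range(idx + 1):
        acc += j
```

Let's trace through this code step by step.

Initialize: acc = 0
Entering loop: for idx in range(4):

After execution: acc = 10
10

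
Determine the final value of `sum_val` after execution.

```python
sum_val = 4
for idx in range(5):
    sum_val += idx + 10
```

Let's trace through this code step by step.

Initialize: sum_val = 4
Entering loop: for idx in range(5):

After execution: sum_val = 64
64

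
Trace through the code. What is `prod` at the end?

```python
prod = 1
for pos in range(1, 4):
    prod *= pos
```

Let's trace through this code step by step.

Initialize: prod = 1
Entering loop: for pos in range(1, 4):

After execution: prod = 6
6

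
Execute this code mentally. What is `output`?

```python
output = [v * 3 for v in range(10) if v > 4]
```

Let's trace through this code step by step.

Initialize: output = [v * 3 for v in range(10) if v > 4]

After execution: output = [15, 18, 21, 24, 27]
[15, 18, 21, 24, 27]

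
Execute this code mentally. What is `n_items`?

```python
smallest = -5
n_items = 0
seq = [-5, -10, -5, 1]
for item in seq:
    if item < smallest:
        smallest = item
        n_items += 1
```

Let's trace through this code step by step.

Initialize: smallest = -5
Initialize: n_items = 0
Initialize: seq = [-5, -10, -5, 1]
Entering loop: for item in seq:

After execution: n_items = 1
1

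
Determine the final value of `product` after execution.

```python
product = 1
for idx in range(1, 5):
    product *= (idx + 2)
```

Let's trace through this code step by step.

Initialize: product = 1
Entering loop: for idx in range(1, 5):

After execution: product = 360
360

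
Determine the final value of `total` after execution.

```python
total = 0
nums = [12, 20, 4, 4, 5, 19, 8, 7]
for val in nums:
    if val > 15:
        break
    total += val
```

Let's trace through this code step by step.

Initialize: total = 0
Initialize: nums = [12, 20, 4, 4, 5, 19, 8, 7]
Entering loop: for val in nums:

After execution: total = 12
12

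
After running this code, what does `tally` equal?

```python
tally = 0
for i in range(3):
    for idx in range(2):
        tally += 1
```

Let's trace through this code step by step.

Initialize: tally = 0
Entering loop: for i in range(3):

After execution: tally = 6
6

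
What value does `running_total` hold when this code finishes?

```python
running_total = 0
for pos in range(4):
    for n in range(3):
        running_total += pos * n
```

Let's trace through this code step by step.

Initialize: running_total = 0
Entering loop: for pos in range(4):

After execution: running_total = 18
18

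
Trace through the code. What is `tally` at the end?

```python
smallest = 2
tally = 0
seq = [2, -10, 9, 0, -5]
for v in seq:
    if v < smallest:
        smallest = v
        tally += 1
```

Let's trace through this code step by step.

Initialize: smallest = 2
Initialize: tally = 0
Initialize: seq = [2, -10, 9, 0, -5]
Entering loop: for v in seq:

After execution: tally = 1
1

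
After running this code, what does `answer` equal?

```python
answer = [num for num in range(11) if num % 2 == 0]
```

Let's trace through this code step by step.

Initialize: answer = [num for num in range(11) if num % 2 == 0]

After execution: answer = [0, 2, 4, 6, 8, 10]
[0, 2, 4, 6, 8, 10]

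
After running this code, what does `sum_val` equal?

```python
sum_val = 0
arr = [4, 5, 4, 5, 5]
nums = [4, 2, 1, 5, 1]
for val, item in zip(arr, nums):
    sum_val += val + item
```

Let's trace through this code step by step.

Initialize: sum_val = 0
Initialize: arr = [4, 5, 4, 5, 5]
Initialize: nums = [4, 2, 1, 5, 1]
Entering loop: for val, item in zip(arr, nums):

After execution: sum_val = 36
36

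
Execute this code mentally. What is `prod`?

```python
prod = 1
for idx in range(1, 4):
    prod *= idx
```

Let's trace through this code step by step.

Initialize: prod = 1
Entering loop: for idx in range(1, 4):

After execution: prod = 6
6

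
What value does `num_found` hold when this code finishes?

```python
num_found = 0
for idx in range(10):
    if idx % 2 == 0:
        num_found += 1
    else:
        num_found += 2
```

Let's trace through this code step by step.

Initialize: num_found = 0
Entering loop: for idx in range(10):

After execution: num_found = 15
15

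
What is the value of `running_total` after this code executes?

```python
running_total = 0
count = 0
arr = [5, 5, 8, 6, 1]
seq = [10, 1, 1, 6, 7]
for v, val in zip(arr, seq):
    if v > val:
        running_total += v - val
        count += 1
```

Let's trace through this code step by step.

Initialize: running_total = 0
Initialize: count = 0
Initialize: arr = [5, 5, 8, 6, 1]
Initialize: seq = [10, 1, 1, 6, 7]
Entering loop: for v, val in zip(arr, seq):

After execution: running_total = 11
11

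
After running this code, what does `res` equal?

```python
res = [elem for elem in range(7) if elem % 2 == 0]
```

Let's trace through this code step by step.

Initialize: res = [elem for elem in range(7) if elem % 2 == 0]

After execution: res = [0, 2, 4, 6]
[0, 2, 4, 6]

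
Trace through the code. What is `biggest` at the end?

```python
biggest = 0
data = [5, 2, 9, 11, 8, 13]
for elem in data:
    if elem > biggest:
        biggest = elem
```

Let's trace through this code step by step.

Initialize: biggest = 0
Initialize: data = [5, 2, 9, 11, 8, 13]
Entering loop: for elem in data:

After execution: biggest = 13
13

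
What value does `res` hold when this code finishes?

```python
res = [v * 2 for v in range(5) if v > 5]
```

Let's trace through this code step by step.

Initialize: res = [v * 2 for v in range(5) if v > 5]

After execution: res = []
[]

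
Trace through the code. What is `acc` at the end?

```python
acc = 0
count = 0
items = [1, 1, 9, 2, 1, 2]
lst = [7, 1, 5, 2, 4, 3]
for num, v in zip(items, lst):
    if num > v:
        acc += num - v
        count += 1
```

Let's trace through this code step by step.

Initialize: acc = 0
Initialize: count = 0
Initialize: items = [1, 1, 9, 2, 1, 2]
Initialize: lst = [7, 1, 5, 2, 4, 3]
Entering loop: for num, v in zip(items, lst):

After execution: acc = 4
4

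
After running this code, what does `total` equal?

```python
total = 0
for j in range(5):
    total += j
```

Let's trace through this code step by step.

Initialize: total = 0
Entering loop: for j in range(5):

After execution: total = 10
10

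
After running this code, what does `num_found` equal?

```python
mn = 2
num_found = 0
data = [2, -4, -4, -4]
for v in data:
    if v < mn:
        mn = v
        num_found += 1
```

Let's trace through this code step by step.

Initialize: mn = 2
Initialize: num_found = 0
Initialize: data = [2, -4, -4, -4]
Entering loop: for v in data:

After execution: num_found = 1
1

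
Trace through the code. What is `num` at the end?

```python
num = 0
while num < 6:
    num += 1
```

Let's trace through this code step by step.

Initialize: num = 0
Entering loop: while num < 6:

After execution: num = 6
6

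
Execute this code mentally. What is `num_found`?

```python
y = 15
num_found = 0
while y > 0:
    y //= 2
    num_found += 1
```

Let's trace through this code step by step.

Initialize: y = 15
Initialize: num_found = 0
Entering loop: while y > 0:

After execution: num_found = 4
4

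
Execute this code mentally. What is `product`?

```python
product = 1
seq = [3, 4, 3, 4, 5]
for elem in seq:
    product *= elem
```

Let's trace through this code step by step.

Initialize: product = 1
Initialize: seq = [3, 4, 3, 4, 5]
Entering loop: for elem in seq:

After execution: product = 720
720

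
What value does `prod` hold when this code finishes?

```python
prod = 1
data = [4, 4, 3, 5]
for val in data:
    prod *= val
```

Let's trace through this code step by step.

Initialize: prod = 1
Initialize: data = [4, 4, 3, 5]
Entering loop: for val in data:

After execution: prod = 240
240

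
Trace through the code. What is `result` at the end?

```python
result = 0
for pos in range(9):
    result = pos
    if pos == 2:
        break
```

Let's trace through this code step by step.

Initialize: result = 0
Entering loop: for pos in range(9):

After execution: result = 2
2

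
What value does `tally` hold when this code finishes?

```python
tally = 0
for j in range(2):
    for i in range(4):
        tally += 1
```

Let's trace through this code step by step.

Initialize: tally = 0
Entering loop: for j in range(2):

After execution: tally = 8
8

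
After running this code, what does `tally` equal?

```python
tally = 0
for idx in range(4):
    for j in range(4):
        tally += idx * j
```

Let's trace through this code step by step.

Initialize: tally = 0
Entering loop: for idx in range(4):

After execution: tally = 36
36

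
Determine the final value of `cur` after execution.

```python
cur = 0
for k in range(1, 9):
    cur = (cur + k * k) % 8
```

Let's trace through this code step by step.

Initialize: cur = 0
Entering loop: for k in range(1, 9):

After execution: cur = 4
4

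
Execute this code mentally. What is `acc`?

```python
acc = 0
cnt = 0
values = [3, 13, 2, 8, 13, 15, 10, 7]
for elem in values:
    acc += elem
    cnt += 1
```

Let's trace through this code step by step.

Initialize: acc = 0
Initialize: cnt = 0
Initialize: values = [3, 13, 2, 8, 13, 15, 10, 7]
Entering loop: for elem in values:

After execution: acc = 71
71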